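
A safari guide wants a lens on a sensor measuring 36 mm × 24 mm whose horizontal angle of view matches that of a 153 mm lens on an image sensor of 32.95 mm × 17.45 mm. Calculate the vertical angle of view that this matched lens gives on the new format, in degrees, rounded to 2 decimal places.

8.21°

Equal horizontal AOV ⇒ f₂ = f₁ · 36/32.95 = 153 × 1.09256 ≈ 167.1624 mm.
Vertical AOV on the new format = 2·arctan(24 / (2 × 167.1624)) = 2·arctan(0.07179) ≈ 8.2120°.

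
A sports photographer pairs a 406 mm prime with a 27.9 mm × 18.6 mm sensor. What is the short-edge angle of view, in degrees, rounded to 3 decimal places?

2.624°

Angle of view α = 2·arctan(h/2f) with h = 18.6 mm and f = 406 mm.
h/2f = 0.02291; arctan(0.02291) ≈ 1.3122°, so α ≈ 2.6244°.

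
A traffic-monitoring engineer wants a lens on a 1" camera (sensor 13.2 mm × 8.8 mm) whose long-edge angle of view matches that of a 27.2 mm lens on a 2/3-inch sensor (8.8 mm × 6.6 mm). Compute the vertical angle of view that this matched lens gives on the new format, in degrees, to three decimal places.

Equal long-edge AOV ⇒ f₂ = f₁ · 13.2/8.8 = 27.2 × 1.50000 ≈ 40.8000 mm.
Vertical AOV on the new format = 2·arctan(8.8 / (2 × 40.8000)) = 2·arctan(0.10784) ≈ 12.3103°.

12.310°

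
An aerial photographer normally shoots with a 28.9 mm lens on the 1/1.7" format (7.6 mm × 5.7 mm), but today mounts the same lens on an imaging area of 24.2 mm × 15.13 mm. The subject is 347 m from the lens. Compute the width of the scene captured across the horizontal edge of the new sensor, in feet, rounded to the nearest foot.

The focal length stays 28.9 mm; the relevant sensor dimension is now w = 24.2 mm. Object distance dₒ = 347 m = 347000 mm.
Thin-lens field width W = w·(dₒ − f)/f = 24.2 × (347000 − 28.9)/28.9 ≈ 290543.274 mm = 290543.274/304.8 ft = 953.226 ft.

953 ft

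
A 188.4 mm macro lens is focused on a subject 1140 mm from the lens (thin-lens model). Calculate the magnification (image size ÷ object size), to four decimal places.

0.1980×

Thin lens: 1/f = 1/dₒ + 1/dᵢ → 1/dᵢ = 1/188.4 − 1/1140 = 0.0044307 mm⁻¹, so dᵢ ≈ 225.6999 mm.
Magnification m = dᵢ/dₒ = 225.6999/1140 ≈ 0.19798.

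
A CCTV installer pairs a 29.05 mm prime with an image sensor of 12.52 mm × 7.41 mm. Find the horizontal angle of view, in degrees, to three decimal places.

24.321°

Angle of view α = 2·arctan(w/2f) with w = 12.52 mm and f = 29.05 mm.
w/2f = 0.21549; arctan(0.21549) ≈ 12.1607°, so α ≈ 24.3215°.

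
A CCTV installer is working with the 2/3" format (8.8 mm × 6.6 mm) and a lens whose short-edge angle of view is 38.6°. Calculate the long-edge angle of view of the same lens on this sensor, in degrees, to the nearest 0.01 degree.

50.06°

From the short-edge AOV: f = 6.6 / (2·tan(19.3°)) = 6.6 / 0.70039 ≈ 9.4233 mm.
Long-edge AOV = 2·arctan(8.8 / (2 × 9.4233)) = 2·arctan(0.46693) ≈ 50.0583°.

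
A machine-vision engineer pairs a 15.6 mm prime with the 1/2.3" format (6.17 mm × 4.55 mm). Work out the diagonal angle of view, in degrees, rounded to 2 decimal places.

Sensor diagonal = √(6.17² + 4.55²) = √58.7714 ≈ 7.6663 mm.
Angle of view α = 2·arctan(d/2f) with d = 7.6663 mm and f = 15.6 mm.
d/2f = 0.24571; arctan(0.24571) ≈ 13.8048°, so α ≈ 27.6097°.

27.61°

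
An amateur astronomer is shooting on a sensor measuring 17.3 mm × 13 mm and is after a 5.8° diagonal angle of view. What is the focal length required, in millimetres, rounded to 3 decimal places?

Sensor diagonal = √(17.3² + 13²) = √468.2900 ≈ 21.6400 mm.
From α = 2·arctan(d/2f) we get f = d / (2·tan(α/2)).
With d = 21.6400 mm and α/2 = 2.9°, tan(α/2) ≈ 0.05066, so f ≈ 21.6400 / 0.10132 ≈ 213.5900 mm.

213.590 mm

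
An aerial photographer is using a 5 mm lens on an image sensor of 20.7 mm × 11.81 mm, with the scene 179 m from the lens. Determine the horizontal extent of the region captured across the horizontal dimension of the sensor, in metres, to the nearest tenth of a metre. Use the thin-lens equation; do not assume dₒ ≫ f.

dₒ: 179 m = 179000 mm.
Similar triangles through the lens centre give W/dₒ = w/dᵢ; with 1/f = 1/dₒ + 1/dᵢ this gives W = w·(dₒ − f)/f.
W = 20.7 mm × (179000 − 5) / 5 = 20.7 × 35799.0000 ≈ 741039.300 mm = 741.039 m.

741.0 m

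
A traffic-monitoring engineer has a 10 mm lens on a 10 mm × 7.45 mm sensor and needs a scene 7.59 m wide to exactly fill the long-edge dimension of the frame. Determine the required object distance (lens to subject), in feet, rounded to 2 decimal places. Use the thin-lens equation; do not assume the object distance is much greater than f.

W: 7.59 m = 7590 mm.
Magnification m = w/W = dᵢ/dₒ; combined with 1/f = 1/dₒ + 1/dᵢ this gives dₒ = f·(1 + W/w).
dₒ = 10 mm × (1 + 7590/10) = 10 × 760.0000 ≈ 7600.000 mm = 7600.000/304.8 ft = 24.9344 ft.

24.93 ft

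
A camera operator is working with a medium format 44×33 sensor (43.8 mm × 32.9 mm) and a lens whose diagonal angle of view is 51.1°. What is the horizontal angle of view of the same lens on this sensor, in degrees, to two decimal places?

41.84°

Sensor diagonal = √(43.8² + 32.9²) = √3000.8500 ≈ 54.7800 mm.
From the diagonal AOV: f = 54.7800 / (2·tan(25.55°)) = 54.7800 / 0.95609 ≈ 57.2956 mm.
Horizontal AOV = 2·arctan(43.8 / (2 × 57.2956)) = 2·arctan(0.38223) ≈ 41.8365°.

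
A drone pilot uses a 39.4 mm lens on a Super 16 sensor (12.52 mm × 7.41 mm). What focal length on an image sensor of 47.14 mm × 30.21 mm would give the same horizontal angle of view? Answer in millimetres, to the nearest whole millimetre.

Equal angle of view means equal width/f ratio, so f₂ = f₁ · (width₂/width₁) = 39.4 × 47.14/12.52.
f₂ = 39.4 × 3.76518 ≈ 148.348 mm.

148 mm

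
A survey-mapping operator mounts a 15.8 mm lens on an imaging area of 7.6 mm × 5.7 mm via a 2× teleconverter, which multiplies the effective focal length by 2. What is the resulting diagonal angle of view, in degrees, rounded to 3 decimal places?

17.097°

Effective focal length f = 15.8 × 2 = 31.6 mm.
Sensor diagonal = √(7.6² + 5.7²) = √90.2500 ≈ 9.5000 mm.
α = 2·arctan(9.500 / (2 × 31.6)) = 2·arctan(0.15032) ≈ 17.0970°.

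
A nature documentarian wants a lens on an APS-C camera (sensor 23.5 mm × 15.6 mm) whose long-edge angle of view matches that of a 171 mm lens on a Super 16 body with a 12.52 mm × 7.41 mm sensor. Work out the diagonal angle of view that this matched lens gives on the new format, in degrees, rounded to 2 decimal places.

Equal long-edge AOV ⇒ f₂ = f₁ · 23.5/12.52 = 171 × 1.87700 ≈ 320.9665 mm.
Sensor diagonal = √(23.5² + 15.6²) = √795.6100 ≈ 28.2066 mm.
Diagonal AOV on the new format = 2·arctan(28.2066 / (2 × 320.9665)) = 2·arctan(0.04394) ≈ 5.0319°.

5.03°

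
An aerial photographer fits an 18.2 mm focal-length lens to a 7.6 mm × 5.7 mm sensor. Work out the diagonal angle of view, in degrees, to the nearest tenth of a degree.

Sensor diagonal = √(7.6² + 5.7²) = √90.2500 ≈ 9.5000 mm.
Angle of view α = 2·arctan(d/2f) with d = 9.5000 mm and f = 18.2 mm.
d/2f = 0.26099; arctan(0.26099) ≈ 14.6273°, so α ≈ 29.2546°.

29.3°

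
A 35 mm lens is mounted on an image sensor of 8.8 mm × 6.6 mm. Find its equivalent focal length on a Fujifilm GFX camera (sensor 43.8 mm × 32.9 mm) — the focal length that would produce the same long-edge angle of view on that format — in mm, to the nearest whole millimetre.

Equal angle of view means equal width/f ratio, so f₂ = f₁ · (width₂/width₁) = 35 × 43.8/8.8.
f₂ = 35 × 4.97727 ≈ 174.205 mm.

174 mm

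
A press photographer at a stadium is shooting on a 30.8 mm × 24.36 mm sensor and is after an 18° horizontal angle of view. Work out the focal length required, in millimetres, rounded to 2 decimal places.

97.23 mm

From α = 2·arctan(w/2f) we get f = w / (2·tan(α/2)).
With w = 30.8 mm and α/2 = 9°, tan(α/2) ≈ 0.15838, so f ≈ 30.8 / 0.31677 ≈ 97.2318 mm.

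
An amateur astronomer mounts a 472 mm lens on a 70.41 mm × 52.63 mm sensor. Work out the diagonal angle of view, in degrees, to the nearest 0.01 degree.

10.64°

Sensor diagonal = √(70.41² + 52.63²) = √7727.4850 ≈ 87.9061 mm.
Angle of view α = 2·arctan(d/2f) with d = 87.9061 mm and f = 472 mm.
d/2f = 0.09312; arctan(0.09312) ≈ 5.3201°, so α ≈ 10.6402°.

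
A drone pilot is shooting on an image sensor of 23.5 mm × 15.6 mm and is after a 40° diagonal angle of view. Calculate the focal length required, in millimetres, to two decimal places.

38.75 mm

Sensor diagonal = √(23.5² + 15.6²) = √795.6100 ≈ 28.2066 mm.
From α = 2·arctan(d/2f) we get f = d / (2·tan(α/2)).
With d = 28.2066 mm and α/2 = 20°, tan(α/2) ≈ 0.36397, so f ≈ 28.2066 / 0.72794 ≈ 38.7484 mm.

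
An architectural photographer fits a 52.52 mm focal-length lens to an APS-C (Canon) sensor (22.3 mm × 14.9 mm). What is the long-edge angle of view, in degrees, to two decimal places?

Angle of view α = 2·arctan(w/2f) with w = 22.3 mm and f = 52.52 mm.
w/2f = 0.21230; arctan(0.21230) ≈ 11.9859°, so α ≈ 23.9719°.

23.97°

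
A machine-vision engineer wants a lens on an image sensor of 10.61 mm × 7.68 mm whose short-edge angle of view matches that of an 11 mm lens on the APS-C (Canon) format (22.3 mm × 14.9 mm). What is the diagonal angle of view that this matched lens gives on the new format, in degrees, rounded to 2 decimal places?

Equal short-edge AOV ⇒ f₂ = f₁ · 7.68/14.9 = 11 × 0.51544 ≈ 5.6698 mm.
Sensor diagonal = √(10.61² + 7.68²) = √171.5545 ≈ 13.0979 mm.
Diagonal AOV on the new format = 2·arctan(13.0979 / (2 × 5.6698)) = 2·arctan(1.15506) ≈ 98.2307°.

98.23°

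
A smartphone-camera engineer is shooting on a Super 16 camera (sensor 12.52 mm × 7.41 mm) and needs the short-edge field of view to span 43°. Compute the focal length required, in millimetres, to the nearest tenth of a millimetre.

From α = 2·arctan(h/2f) we get f = h / (2·tan(α/2)).
With h = 7.41 mm and α/2 = 21.5°, tan(α/2) ≈ 0.39391, so f ≈ 7.41 / 0.78782 ≈ 9.4057 mm.

9.4 mm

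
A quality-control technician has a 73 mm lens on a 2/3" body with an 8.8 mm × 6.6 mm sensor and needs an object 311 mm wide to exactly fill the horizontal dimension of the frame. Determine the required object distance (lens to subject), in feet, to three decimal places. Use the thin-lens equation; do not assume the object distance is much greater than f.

8.704 ft

Magnification m = w/W = dᵢ/dₒ; combined with 1/f = 1/dₒ + 1/dᵢ this gives dₒ = f·(1 + W/w).
dₒ = 73 mm × (1 + 311/8.8) = 73 × 36.3409 ≈ 2652.886 mm = 2652.886/304.8 ft = 8.7037 ft.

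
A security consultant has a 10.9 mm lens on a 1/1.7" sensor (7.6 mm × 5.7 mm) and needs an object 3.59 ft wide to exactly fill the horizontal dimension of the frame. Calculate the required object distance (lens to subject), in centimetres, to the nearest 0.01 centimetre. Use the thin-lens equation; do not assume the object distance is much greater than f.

W: 3.59 ft × 304.8 mm/ft = 1094.23 mm.
Magnification m = w/W = dᵢ/dₒ; combined with 1/f = 1/dₒ + 1/dᵢ this gives dₒ = f·(1 + W/w).
dₒ = 10.9 mm × (1 + 1094.23/7.6) = 10.9 × 144.9779 ≈ 1580.259 mm = 158.026 cm.

158.03 cm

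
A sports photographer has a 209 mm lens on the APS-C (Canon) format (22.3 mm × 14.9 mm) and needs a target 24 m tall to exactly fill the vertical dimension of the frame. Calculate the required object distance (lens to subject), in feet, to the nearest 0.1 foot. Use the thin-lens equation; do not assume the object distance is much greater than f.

W: 24 m = 24000 mm.
Magnification m = h/W = dᵢ/dₒ; combined with 1/f = 1/dₒ + 1/dᵢ this gives dₒ = f·(1 + W/h).
dₒ = 209 mm × (1 + 24000/14.9) = 209 × 1611.7383 ≈ 336853.295 mm = 336853.295/304.8 ft = 1105.16 ft.

1105.2 ft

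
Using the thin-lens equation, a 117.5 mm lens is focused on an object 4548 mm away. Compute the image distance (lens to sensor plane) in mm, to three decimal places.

1/dᵢ = 1/f − 1/dₒ = 1/117.5 − 1/4548 = 0.0082908 mm⁻¹.
dᵢ = 1/0.0082908 ≈ 120.6162 mm.

120.616 mm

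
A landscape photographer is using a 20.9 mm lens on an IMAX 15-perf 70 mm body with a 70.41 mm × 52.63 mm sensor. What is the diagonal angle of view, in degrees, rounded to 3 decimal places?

129.137°

Sensor diagonal = √(70.41² + 52.63²) = √7727.4850 ≈ 87.9061 mm.
Angle of view α = 2·arctan(d/2f) with d = 87.9061 mm and f = 20.9 mm.
d/2f = 2.10302; arctan(2.10302) ≈ 64.5686°, so α ≈ 129.1371°.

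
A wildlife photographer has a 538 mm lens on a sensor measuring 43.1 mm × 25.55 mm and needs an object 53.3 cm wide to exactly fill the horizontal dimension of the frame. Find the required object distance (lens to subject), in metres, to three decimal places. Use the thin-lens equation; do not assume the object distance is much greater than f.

W: 53.3 cm = 533 mm.
Magnification m = w/W = dᵢ/dₒ; combined with 1/f = 1/dₒ + 1/dᵢ this gives dₒ = f·(1 + W/w).
dₒ = 538 mm × (1 + 533/43.1) = 538 × 13.3666 ≈ 7191.225 mm = 7.19123 m.

7.191 m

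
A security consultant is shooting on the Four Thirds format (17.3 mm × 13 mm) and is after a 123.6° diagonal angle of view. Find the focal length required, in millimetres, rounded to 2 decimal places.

5.80 mm

Sensor diagonal = √(17.3² + 13²) = √468.2900 ≈ 21.6400 mm.
From α = 2·arctan(d/2f) we get f = d / (2·tan(α/2)).
With d = 21.6400 mm and α/2 = 61.8°, tan(α/2) ≈ 1.86499, so f ≈ 21.6400 / 3.72998 ≈ 5.8016 mm.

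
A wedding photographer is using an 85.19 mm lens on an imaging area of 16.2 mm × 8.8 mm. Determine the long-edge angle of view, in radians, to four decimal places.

0.1896 rad

Angle of view α = 2·arctan(w/2f) with w = 16.2 mm and f = 85.19 mm.
w/2f = 0.09508; arctan(0.09508) ≈ 0.0948 rad, so α ≈ 0.1896 rad.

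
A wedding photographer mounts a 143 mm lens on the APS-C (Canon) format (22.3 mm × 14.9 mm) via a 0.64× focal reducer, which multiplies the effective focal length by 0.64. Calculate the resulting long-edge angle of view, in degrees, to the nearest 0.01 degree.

13.89°

Effective focal length f = 143 × 0.64 = 91.52 mm.
α = 2·arctan(22.3 / (2 × 91.52)) = 2·arctan(0.12183) ≈ 13.8924°.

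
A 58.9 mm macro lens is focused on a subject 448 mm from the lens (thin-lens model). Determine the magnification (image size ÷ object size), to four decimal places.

0.1514×

Thin lens: 1/f = 1/dₒ + 1/dᵢ → 1/dᵢ = 1/58.9 − 1/448 = 0.0147458 mm⁻¹, so dᵢ ≈ 67.8160 mm.
Magnification m = dᵢ/dₒ = 67.8160/448 ≈ 0.15137.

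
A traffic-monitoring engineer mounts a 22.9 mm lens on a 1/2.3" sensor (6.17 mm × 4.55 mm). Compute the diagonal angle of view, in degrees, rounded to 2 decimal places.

Sensor diagonal = √(6.17² + 4.55²) = √58.7714 ≈ 7.6663 mm.
Angle of view α = 2·arctan(d/2f) with d = 7.6663 mm and f = 22.9 mm.
d/2f = 0.16739; arctan(0.16739) ≈ 9.5024°, so α ≈ 19.0048°.

19.00°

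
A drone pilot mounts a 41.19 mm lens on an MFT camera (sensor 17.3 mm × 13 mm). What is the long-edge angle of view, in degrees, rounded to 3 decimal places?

23.720°

Angle of view α = 2·arctan(w/2f) with w = 17.3 mm and f = 41.19 mm.
w/2f = 0.21000; arctan(0.21000) ≈ 11.8599°, so α ≈ 23.7198°.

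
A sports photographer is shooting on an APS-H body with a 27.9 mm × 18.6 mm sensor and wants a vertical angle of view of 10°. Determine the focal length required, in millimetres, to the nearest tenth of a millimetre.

106.3 mm

From α = 2·arctan(h/2f) we get f = h / (2·tan(α/2)).
With h = 18.6 mm and α/2 = 5°, tan(α/2) ≈ 0.08749, so f ≈ 18.6 / 0.17498 ≈ 106.2995 mm.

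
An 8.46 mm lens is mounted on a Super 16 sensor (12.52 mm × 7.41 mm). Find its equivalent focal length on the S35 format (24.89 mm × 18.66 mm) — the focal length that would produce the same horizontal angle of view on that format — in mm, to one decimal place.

Equal angle of view means equal width/f ratio, so f₂ = f₁ · (width₂/width₁) = 8.46 × 24.89/12.52.
f₂ = 8.46 × 1.98802 ≈ 16.819 mm.

16.8 mm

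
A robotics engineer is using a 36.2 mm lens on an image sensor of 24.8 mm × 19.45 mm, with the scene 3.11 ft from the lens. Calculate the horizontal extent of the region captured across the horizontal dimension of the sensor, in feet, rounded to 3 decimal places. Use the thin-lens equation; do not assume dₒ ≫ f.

2.049 ft

dₒ: 3.11 ft × 304.8 mm/ft = 947.93 mm.
Similar triangles through the lens centre give W/dₒ = w/dᵢ; with 1/f = 1/dₒ + 1/dᵢ this gives W = w·(dₒ − f)/f.
W = 24.8 mm × (947.928 − 36.2) / 36.2 = 24.8 × 25.1859 ≈ 624.609 mm = 624.609/304.8 ft = 2.04924 ft.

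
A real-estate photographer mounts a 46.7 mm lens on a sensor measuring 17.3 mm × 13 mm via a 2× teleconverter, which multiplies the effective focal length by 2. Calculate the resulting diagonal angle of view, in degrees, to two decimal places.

13.22°

Effective focal length f = 46.7 × 2 = 93.4 mm.
Sensor diagonal = √(17.3² + 13²) = √468.2900 ≈ 21.6400 mm.
α = 2·arctan(21.640 / (2 × 93.4)) = 2·arctan(0.11585) ≈ 13.2160°.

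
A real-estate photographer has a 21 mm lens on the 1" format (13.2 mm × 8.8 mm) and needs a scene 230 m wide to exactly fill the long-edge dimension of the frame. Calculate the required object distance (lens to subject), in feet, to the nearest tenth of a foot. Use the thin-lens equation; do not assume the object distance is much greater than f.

W: 230 m = 230000 mm.
Magnification m = w/W = dᵢ/dₒ; combined with 1/f = 1/dₒ + 1/dᵢ this gives dₒ = f·(1 + W/w).
dₒ = 21 mm × (1 + 230000/13.2) = 21 × 17425.2424 ≈ 365930.091 mm = 365930.091/304.8 ft = 1200.56 ft.

1200.6 ft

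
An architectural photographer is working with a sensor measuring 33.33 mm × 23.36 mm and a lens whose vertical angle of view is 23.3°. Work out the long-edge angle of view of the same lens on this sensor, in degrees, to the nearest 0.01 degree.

From the vertical AOV: f = 23.36 / (2·tan(11.65°)) = 23.36 / 0.41236 ≈ 56.6495 mm.
Long-edge AOV = 2·arctan(33.33 / (2 × 56.6495)) = 2·arctan(0.29418) ≈ 32.7854°.

32.79°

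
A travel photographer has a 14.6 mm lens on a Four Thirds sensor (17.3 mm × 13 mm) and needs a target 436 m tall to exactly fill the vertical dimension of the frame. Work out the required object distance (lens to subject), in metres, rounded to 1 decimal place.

W: 436 m = 436000 mm.
Magnification m = h/W = dᵢ/dₒ; combined with 1/f = 1/dₒ + 1/dᵢ this gives dₒ = f·(1 + W/h).
dₒ = 14.6 mm × (1 + 436000/13) = 14.6 × 33539.4615 ≈ 489676.138 mm = 489.676 m.

489.7 m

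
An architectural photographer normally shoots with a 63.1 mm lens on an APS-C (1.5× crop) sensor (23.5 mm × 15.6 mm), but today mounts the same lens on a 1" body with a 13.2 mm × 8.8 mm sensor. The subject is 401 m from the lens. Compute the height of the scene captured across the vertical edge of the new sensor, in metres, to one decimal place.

The focal length stays 63.1 mm; the relevant sensor dimension is now h = 8.8 mm. Object distance dₒ = 401 m = 401000 mm.
Thin-lens field height W = h·(dₒ − f)/f = 8.8 × (401000 − 63.1)/63.1 ≈ 55915.130 mm = 55.9151 m.

55.9 m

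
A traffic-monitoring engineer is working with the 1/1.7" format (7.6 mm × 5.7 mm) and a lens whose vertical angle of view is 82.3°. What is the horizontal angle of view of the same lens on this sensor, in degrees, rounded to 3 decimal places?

From the vertical AOV: f = 5.7 / (2·tan(41.15°)) = 5.7 / 1.74779 ≈ 3.2613 mm.
Horizontal AOV = 2·arctan(7.6 / (2 × 3.2613)) = 2·arctan(1.16519) ≈ 98.7258°.

98.726°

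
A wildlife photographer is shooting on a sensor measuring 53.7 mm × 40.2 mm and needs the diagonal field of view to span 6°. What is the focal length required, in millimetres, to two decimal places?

Sensor diagonal = √(53.7² + 40.2²) = √4499.7300 ≈ 67.0800 mm.
From α = 2·arctan(d/2f) we get f = d / (2·tan(α/2)).
With d = 67.0800 mm and α/2 = 3°, tan(α/2) ≈ 0.05241, so f ≈ 67.0800 / 0.10482 ≈ 639.9816 mm.

639.98 mm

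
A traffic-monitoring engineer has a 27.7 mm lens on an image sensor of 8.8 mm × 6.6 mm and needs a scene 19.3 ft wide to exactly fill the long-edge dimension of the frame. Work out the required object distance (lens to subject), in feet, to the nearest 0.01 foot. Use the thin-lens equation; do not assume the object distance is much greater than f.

W: 19.3 ft × 304.8 mm/ft = 5882.64 mm.
Magnification m = w/W = dᵢ/dₒ; combined with 1/f = 1/dₒ + 1/dᵢ this gives dₒ = f·(1 + W/w).
dₒ = 27.7 mm × (1 + 5882.64/8.8) = 27.7 × 669.4818 ≈ 18544.646 mm = 18544.646/304.8 ft = 60.842 ft.

60.84 ft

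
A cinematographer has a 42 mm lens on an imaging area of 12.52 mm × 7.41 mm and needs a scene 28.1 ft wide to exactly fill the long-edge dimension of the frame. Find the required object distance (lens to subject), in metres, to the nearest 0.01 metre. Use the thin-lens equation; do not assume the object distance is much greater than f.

W: 28.1 ft × 304.8 mm/ft = 8564.88 mm.
Magnification m = w/W = dᵢ/dₒ; combined with 1/f = 1/dₒ + 1/dᵢ this gives dₒ = f·(1 + W/w).
dₒ = 42 mm × (1 + 8564.88/12.52) = 42 × 685.0958 ≈ 28774.025 mm = 28.774 m.

28.77 m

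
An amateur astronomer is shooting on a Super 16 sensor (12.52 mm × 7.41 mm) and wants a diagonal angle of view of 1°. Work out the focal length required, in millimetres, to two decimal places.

833.55 mm

Sensor diagonal = √(12.52² + 7.41²) = √211.6585 ≈ 14.5485 mm.
From α = 2·arctan(d/2f) we get f = d / (2·tan(α/2)).
With d = 14.5485 mm and α/2 = 0.5°, tan(α/2) ≈ 0.00873, so f ≈ 14.5485 / 0.01745 ≈ 833.5458 mm.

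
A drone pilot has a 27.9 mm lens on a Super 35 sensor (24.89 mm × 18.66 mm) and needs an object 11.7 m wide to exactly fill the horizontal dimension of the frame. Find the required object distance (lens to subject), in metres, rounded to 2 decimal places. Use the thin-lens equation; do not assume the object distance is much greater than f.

13.14 m

W: 11.7 m = 11700 mm.
Magnification m = w/W = dᵢ/dₒ; combined with 1/f = 1/dₒ + 1/dᵢ this gives dₒ = f·(1 + W/w).
dₒ = 27.9 mm × (1 + 11700/24.89) = 27.9 × 471.0683 ≈ 13142.806 mm = 13.1428 m.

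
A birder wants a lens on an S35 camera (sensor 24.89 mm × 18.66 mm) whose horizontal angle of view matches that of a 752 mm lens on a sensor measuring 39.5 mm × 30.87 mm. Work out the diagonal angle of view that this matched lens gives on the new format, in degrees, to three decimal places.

Equal horizontal AOV ⇒ f₂ = f₁ · 24.89/39.5 = 752 × 0.63013 ≈ 473.8552 mm.
Sensor diagonal = √(24.89² + 18.66²) = √967.7077 ≈ 31.1080 mm.
Diagonal AOV on the new format = 2·arctan(31.1080 / (2 × 473.8552)) = 2·arctan(0.03282) ≈ 3.7600°.

3.760°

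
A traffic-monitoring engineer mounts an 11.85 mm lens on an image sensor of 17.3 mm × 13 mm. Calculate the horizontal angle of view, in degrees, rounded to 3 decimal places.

Angle of view α = 2·arctan(w/2f) with w = 17.3 mm and f = 11.85 mm.
w/2f = 0.72996; arctan(0.72996) ≈ 36.1279°, so α ≈ 72.2557°.

72.256°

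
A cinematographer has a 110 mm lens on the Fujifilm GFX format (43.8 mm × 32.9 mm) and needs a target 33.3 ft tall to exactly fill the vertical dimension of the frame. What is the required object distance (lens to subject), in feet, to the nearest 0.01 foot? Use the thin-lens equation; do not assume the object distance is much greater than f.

W: 33.3 ft × 304.8 mm/ft = 10149.84 mm.
Magnification m = h/W = dᵢ/dₒ; combined with 1/f = 1/dₒ + 1/dᵢ this gives dₒ = f·(1 + W/h).
dₒ = 110 mm × (1 + 10149.8/32.9) = 110 × 309.5058 ≈ 34045.634 mm = 34045.634/304.8 ft = 111.698 ft.

111.70 ft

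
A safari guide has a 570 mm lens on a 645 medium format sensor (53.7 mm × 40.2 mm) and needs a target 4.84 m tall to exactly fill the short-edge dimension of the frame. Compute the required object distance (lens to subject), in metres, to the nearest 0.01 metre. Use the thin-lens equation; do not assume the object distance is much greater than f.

W: 4.84 m = 4840 mm.
Magnification m = h/W = dᵢ/dₒ; combined with 1/f = 1/dₒ + 1/dᵢ this gives dₒ = f·(1 + W/h).
dₒ = 570 mm × (1 + 4840/40.2) = 570 × 121.3980 ≈ 69196.866 mm = 69.1969 m.

69.20 m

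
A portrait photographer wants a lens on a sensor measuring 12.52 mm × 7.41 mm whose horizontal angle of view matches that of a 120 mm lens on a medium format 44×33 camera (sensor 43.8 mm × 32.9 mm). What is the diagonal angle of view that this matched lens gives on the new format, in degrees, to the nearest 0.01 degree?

Equal horizontal AOV ⇒ f₂ = f₁ · 12.52/43.8 = 120 × 0.28584 ≈ 34.3014 mm.
Sensor diagonal = √(12.52² + 7.41²) = √211.6585 ≈ 14.5485 mm.
Diagonal AOV on the new format = 2·arctan(14.5485 / (2 × 34.3014)) = 2·arctan(0.21207) ≈ 23.9465°.

23.95°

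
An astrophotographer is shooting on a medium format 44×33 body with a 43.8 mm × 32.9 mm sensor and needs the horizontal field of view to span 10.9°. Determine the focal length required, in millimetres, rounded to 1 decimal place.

From α = 2·arctan(w/2f) we get f = w / (2·tan(α/2)).
With w = 43.8 mm and α/2 = 5.45°, tan(α/2) ≈ 0.09541, so f ≈ 43.8 / 0.19082 ≈ 229.5396 mm.

229.5 mm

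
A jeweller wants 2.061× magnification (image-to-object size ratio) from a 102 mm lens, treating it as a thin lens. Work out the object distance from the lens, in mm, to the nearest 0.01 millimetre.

With m = dᵢ/dₒ and 1/f = 1/dₒ + 1/dᵢ, substituting dᵢ = m·dₒ gives 1/f = (1 + 1/m)/dₒ, hence dₒ = f·(1 + 1/m).
dₒ = 102 × (1 + 1/2.061) = 102 × 1.48520 ≈ 151.491 mm.

151.49 mm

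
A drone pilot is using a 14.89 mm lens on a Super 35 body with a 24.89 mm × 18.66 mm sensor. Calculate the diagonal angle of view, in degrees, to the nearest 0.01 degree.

Sensor diagonal = √(24.89² + 18.66²) = √967.7077 ≈ 31.1080 mm.
Angle of view α = 2·arctan(d/2f) with d = 31.1080 mm and f = 14.89 mm.
d/2f = 1.04459; arctan(1.04459) ≈ 46.2495°, so α ≈ 92.4989°.

92.50°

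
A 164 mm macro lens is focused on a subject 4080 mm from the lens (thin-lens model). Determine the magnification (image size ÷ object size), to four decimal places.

0.0419×

Thin lens: 1/f = 1/dₒ + 1/dᵢ → 1/dᵢ = 1/164 − 1/4080 = 0.0058525 mm⁻¹, so dᵢ ≈ 170.8682 mm.
Magnification m = dᵢ/dₒ = 170.8682/4080 ≈ 0.04188.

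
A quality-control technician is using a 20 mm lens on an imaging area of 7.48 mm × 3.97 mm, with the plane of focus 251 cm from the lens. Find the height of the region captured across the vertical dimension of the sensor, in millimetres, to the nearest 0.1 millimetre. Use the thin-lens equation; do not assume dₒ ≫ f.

494.3 mm

dₒ: 251 cm = 2510 mm.
Similar triangles through the lens centre give W/dₒ = h/dᵢ; with 1/f = 1/dₒ + 1/dᵢ this gives W = h·(dₒ − f)/f.
W = 3.97 mm × (2510 − 20) / 20 = 3.97 × 124.5000 ≈ 494.265 mm.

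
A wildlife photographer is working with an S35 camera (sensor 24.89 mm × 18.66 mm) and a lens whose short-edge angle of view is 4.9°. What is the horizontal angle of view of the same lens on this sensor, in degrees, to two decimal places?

6.53°

From the short-edge AOV: f = 18.66 / (2·tan(2.45°)) = 18.66 / 0.08557 ≈ 218.0587 mm.
Horizontal AOV = 2·arctan(24.89 / (2 × 218.0587)) = 2·arctan(0.05707) ≈ 6.5329°.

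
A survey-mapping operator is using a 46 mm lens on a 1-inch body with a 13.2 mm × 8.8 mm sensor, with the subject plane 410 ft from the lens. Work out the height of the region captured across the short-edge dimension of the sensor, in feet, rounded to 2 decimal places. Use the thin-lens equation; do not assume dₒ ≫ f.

78.41 ft

dₒ: 410 ft × 304.8 mm/ft = 124968.00 mm.
Similar triangles through the lens centre give W/dₒ = h/dᵢ; with 1/f = 1/dₒ + 1/dᵢ this gives W = h·(dₒ − f)/f.
W = 8.8 mm × (124968 − 46) / 46 = 8.8 × 2715.6956 ≈ 23898.121 mm = 23898.121/304.8 ft = 78.4059 ft.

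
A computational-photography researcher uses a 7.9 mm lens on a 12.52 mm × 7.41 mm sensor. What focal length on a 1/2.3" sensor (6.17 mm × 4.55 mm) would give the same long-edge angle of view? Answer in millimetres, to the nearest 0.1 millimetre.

Equal angle of view means equal width/f ratio, so f₂ = f₁ · (width₂/width₁) = 7.9 × 6.17/12.52.
f₂ = 7.9 × 0.49281 ≈ 3.893 mm.

3.9 mm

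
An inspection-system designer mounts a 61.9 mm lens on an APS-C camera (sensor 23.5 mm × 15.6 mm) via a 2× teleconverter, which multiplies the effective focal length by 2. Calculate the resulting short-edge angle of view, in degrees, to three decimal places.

7.210°

Effective focal length f = 61.9 × 2 = 123.8 mm.
α = 2·arctan(15.6 / (2 × 123.8)) = 2·arctan(0.06300) ≈ 7.2103°.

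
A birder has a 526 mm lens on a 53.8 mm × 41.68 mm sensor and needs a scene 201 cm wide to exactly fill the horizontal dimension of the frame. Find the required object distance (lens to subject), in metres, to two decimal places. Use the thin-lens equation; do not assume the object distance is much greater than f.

20.18 m

W: 201 cm = 2010 mm.
Magnification m = w/W = dᵢ/dₒ; combined with 1/f = 1/dₒ + 1/dᵢ this gives dₒ = f·(1 + W/w).
dₒ = 526 mm × (1 + 2010/53.8) = 526 × 38.3606 ≈ 20177.673 mm = 20.1777 m.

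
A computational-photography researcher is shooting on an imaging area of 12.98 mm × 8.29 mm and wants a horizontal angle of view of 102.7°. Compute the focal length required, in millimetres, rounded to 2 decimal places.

5.19 mm

From α = 2·arctan(w/2f) we get f = w / (2·tan(α/2)).
With w = 12.98 mm and α/2 = 51.35°, tan(α/2) ≈ 1.25044, so f ≈ 12.98 / 2.50088 ≈ 5.1902 mm.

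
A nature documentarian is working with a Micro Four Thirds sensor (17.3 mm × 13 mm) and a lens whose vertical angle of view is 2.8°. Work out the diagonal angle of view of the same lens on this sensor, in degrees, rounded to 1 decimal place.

From the vertical AOV: f = 13 / (2·tan(1.4°)) = 13 / 0.04888 ≈ 265.9632 mm.
Sensor diagonal = √(17.3² + 13²) = √468.2900 ≈ 21.6400 mm.
Diagonal AOV = 2·arctan(21.6400 / (2 × 265.9632)) = 2·arctan(0.04068) ≈ 4.6593°.

4.7°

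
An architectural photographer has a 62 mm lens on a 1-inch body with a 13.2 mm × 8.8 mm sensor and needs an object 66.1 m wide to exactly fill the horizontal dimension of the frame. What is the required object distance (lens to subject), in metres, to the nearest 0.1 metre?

W: 66.1 m = 66100 mm.
Magnification m = w/W = dᵢ/dₒ; combined with 1/f = 1/dₒ + 1/dᵢ this gives dₒ = f·(1 + W/w).
dₒ = 62 mm × (1 + 66100/13.2) = 62 × 5008.5758 ≈ 310531.697 mm = 310.532 m.

310.5 m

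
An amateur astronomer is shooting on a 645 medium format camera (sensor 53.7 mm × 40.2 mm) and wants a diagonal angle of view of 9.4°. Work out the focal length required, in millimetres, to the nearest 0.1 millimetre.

408.0 mm

Sensor diagonal = √(53.7² + 40.2²) = √4499.7300 ≈ 67.0800 mm.
From α = 2·arctan(d/2f) we get f = d / (2·tan(α/2)).
With d = 67.0800 mm and α/2 = 4.7°, tan(α/2) ≈ 0.08221, so f ≈ 67.0800 / 0.16443 ≈ 407.9551 mm.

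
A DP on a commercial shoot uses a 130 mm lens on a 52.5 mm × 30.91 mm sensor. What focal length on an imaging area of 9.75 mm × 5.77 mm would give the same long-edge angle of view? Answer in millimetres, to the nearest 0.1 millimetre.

Equal angle of view means equal width/f ratio, so f₂ = f₁ · (width₂/width₁) = 130 × 9.75/52.5.
f₂ = 130 × 0.18571 ≈ 24.143 mm.

24.1 mm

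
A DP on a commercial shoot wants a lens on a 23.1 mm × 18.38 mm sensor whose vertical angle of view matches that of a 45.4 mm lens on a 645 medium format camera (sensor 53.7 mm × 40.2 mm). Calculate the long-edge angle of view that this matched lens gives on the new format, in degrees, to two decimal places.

Equal vertical AOV ⇒ f₂ = f₁ · 18.38/40.2 = 45.4 × 0.45721 ≈ 20.7575 mm.
Long-edge AOV on the new format = 2·arctan(23.1 / (2 × 20.7575)) = 2·arctan(0.55643) ≈ 58.1853°.

58.19°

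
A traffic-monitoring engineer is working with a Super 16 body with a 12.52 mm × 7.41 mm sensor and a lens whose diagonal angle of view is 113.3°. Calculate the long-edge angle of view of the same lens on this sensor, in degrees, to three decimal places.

Sensor diagonal = √(12.52² + 7.41²) = √211.6585 ≈ 14.5485 mm.
From the diagonal AOV: f = 14.5485 / (2·tan(56.65°)) = 14.5485 / 3.03893 ≈ 4.7874 mm.
Long-edge AOV = 2·arctan(12.52 / (2 × 4.7874)) = 2·arctan(1.30761) ≈ 105.1856°.

105.186°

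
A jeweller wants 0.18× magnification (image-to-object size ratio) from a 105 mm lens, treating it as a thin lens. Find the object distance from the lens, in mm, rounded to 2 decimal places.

With m = dᵢ/dₒ and 1/f = 1/dₒ + 1/dᵢ, substituting dᵢ = m·dₒ gives 1/f = (1 + 1/m)/dₒ, hence dₒ = f·(1 + 1/m).
dₒ = 105 × (1 + 1/0.18) = 105 × 6.55556 ≈ 688.333 mm.

688.33 mm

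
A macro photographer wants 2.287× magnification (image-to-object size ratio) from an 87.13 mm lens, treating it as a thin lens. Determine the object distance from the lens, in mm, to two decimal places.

With m = dᵢ/dₒ and 1/f = 1/dₒ + 1/dᵢ, substituting dᵢ = m·dₒ gives 1/f = (1 + 1/m)/dₒ, hence dₒ = f·(1 + 1/m).
dₒ = 87.13 × (1 + 1/2.287) = 87.13 × 1.43725 ≈ 125.228 mm.

125.23 mm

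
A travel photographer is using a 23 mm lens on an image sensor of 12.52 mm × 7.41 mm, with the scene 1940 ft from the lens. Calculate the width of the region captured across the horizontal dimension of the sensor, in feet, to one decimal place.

1056.0 ft

dₒ: 1940 ft × 304.8 mm/ft = 591311.98 mm.
Similar triangles through the lens centre give W/dₒ = w/dᵢ; with 1/f = 1/dₒ + 1/dᵢ this gives W = w·(dₒ − f)/f.
W = 12.52 mm × (591312 − 23) / 23 = 12.52 × 25708.2166 ≈ 321866.871 mm = 321866.871/304.8 ft = 1055.99 ft.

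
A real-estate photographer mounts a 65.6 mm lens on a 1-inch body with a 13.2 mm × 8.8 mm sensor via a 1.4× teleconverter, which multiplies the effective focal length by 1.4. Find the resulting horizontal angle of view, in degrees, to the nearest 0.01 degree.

8.22°

Effective focal length f = 65.6 × 1.4 = 91.84 mm.
α = 2·arctan(13.2 / (2 × 91.84)) = 2·arctan(0.07186) ≈ 8.2209°.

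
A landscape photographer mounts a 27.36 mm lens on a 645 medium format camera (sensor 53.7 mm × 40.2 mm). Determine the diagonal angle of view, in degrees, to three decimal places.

Sensor diagonal = √(53.7² + 40.2²) = √4499.7300 ≈ 67.0800 mm.
Angle of view α = 2·arctan(d/2f) with d = 67.0800 mm and f = 27.36 mm.
d/2f = 1.22588; arctan(1.22588) ≈ 50.7944°, so α ≈ 101.5889°.

101.589°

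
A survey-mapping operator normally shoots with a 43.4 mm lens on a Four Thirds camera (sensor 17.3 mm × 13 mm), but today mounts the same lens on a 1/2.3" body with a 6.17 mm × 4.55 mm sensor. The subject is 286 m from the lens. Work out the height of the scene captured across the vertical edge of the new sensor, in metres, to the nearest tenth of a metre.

The focal length stays 43.4 mm; the relevant sensor dimension is now h = 4.55 mm. Object distance dₒ = 286 m = 286000 mm.
Thin-lens field height W = h·(dₒ − f)/f = 4.55 × (286000 − 43.4)/43.4 ≈ 29979.321 mm = 29.9793 m.

30.0 m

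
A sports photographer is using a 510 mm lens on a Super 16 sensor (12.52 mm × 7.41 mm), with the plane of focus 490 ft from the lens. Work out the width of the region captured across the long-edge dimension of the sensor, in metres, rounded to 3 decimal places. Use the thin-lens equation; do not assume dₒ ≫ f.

3.654 m

dₒ: 490 ft × 304.8 mm/ft = 149352.00 mm.
Similar triangles through the lens centre give W/dₒ = w/dᵢ; with 1/f = 1/dₒ + 1/dᵢ this gives W = w·(dₒ − f)/f.
W = 12.52 mm × (149352 − 510) / 510 = 12.52 × 291.8470 ≈ 3653.925 mm = 3.65393 m.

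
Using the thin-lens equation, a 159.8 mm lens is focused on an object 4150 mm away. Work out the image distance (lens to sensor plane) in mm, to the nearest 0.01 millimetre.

166.20 mm

1/dᵢ = 1/f − 1/dₒ = 1/159.8 − 1/4150 = 0.0060169 mm⁻¹.
dᵢ = 1/0.0060169 ≈ 166.1997 mm.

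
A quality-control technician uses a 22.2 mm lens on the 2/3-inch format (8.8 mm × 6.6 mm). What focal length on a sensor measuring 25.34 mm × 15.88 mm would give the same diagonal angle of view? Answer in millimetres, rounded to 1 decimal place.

Sensor diagonal = √(8.8² + 6.6²) = √121.0000 ≈ 11.0000 mm.
Sensor diagonal = √(25.34² + 15.88²) = √894.2900 ≈ 29.9047 mm.
Equal angle of view means equal diagonal/f ratio, so f₂ = f₁ · (diagonal₂/diagonal₁) = 22.2 × 29.9047/11.0000.
f₂ = 22.2 × 2.71861 ≈ 60.353 mm.

60.4 mm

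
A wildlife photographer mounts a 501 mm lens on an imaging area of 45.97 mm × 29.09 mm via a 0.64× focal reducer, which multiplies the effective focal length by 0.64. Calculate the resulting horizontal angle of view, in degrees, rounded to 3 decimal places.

Effective focal length f = 501 × 0.64 = 320.64 mm.
α = 2·arctan(45.97 / (2 × 320.64)) = 2·arctan(0.07168) ≈ 8.2004°.

8.200°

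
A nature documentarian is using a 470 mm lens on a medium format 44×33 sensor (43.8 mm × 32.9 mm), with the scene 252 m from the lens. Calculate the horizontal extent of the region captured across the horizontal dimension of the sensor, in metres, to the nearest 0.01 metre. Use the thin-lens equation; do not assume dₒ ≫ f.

dₒ: 252 m = 252000 mm.
Similar triangles through the lens centre give W/dₒ = w/dᵢ; with 1/f = 1/dₒ + 1/dᵢ this gives W = w·(dₒ − f)/f.
W = 43.8 mm × (252000 − 470) / 470 = 43.8 × 535.1702 ≈ 23440.455 mm = 23.4405 m.

23.44 m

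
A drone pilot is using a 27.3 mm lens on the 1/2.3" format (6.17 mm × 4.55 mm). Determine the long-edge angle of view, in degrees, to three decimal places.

Angle of view α = 2·arctan(w/2f) with w = 6.17 mm and f = 27.3 mm.
w/2f = 0.11300; arctan(0.11300) ≈ 6.4473°, so α ≈ 12.8946°.

12.895°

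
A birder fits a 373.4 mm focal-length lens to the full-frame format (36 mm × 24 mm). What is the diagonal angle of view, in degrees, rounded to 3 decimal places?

6.632°

Sensor diagonal = √(36² + 24²) = √1872.0000 ≈ 43.2666 mm.
Angle of view α = 2·arctan(d/2f) with d = 43.2666 mm and f = 373.4 mm.
d/2f = 0.05794; arctan(0.05794) ≈ 3.3158°, so α ≈ 6.6316°.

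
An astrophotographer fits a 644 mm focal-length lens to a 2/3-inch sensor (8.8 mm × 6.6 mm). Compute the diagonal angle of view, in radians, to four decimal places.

Sensor diagonal = √(8.8² + 6.6²) = √121.0000 ≈ 11.0000 mm.
Angle of view α = 2·arctan(d/2f) with d = 11.0000 mm and f = 644 mm.
d/2f = 0.00854; arctan(0.00854) ≈ 0.0085 rad, so α ≈ 0.0171 rad.

0.0171 rad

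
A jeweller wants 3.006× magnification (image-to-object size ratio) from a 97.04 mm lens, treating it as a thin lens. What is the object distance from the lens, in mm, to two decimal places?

129.32 mm

With m = dᵢ/dₒ and 1/f = 1/dₒ + 1/dᵢ, substituting dᵢ = m·dₒ gives 1/f = (1 + 1/m)/dₒ, hence dₒ = f·(1 + 1/m).
dₒ = 97.04 × (1 + 1/3.006) = 97.04 × 1.33267 ≈ 129.322 mm.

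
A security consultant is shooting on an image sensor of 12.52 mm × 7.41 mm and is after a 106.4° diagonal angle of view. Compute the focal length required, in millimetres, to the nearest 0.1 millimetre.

Sensor diagonal = √(12.52² + 7.41²) = √211.6585 ≈ 14.5485 mm.
From α = 2·arctan(d/2f) we get f = d / (2·tan(α/2)).
With d = 14.5485 mm and α/2 = 53.2°, tan(α/2) ≈ 1.33673, so f ≈ 14.5485 / 2.67346 ≈ 5.4418 mm.

5.4 mm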